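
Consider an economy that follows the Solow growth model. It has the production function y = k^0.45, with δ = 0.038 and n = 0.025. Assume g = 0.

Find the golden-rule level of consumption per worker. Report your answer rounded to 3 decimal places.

c_gold ≈ 2.748

At the golden rule, f'(k) = n + δ, so α·k^(α−1) = n + δ and k_gold = (α/(n + δ))^(1/(1−α)).
k_gold = (0.45/0.063)^(1/0.55) = 7.1429^1.8182 ≈ 35.6874
c_gold = f(k_gold) − (n + δ)·k_gold = 4.9961 − 0.063×35.6874 ≈ 2.7478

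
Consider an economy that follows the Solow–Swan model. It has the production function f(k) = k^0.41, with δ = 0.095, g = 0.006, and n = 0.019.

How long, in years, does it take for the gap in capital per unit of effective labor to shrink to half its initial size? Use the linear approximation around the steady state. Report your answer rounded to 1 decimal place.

Near the steady state the convergence rate is λ = (1 − α)(n + g + δ).
λ = (1 − 0.41) × 0.120 = 0.59 × 0.120 = 0.0708
Half-life = ln 2 / λ = 0.6931 / 0.0708 ≈ 9.79 years

t_½ ≈ 9.8 years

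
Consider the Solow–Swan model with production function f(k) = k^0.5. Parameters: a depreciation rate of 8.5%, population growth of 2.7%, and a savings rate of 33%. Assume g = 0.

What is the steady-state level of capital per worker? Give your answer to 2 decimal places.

In steady state, investment equals break-even investment: s·k^α = (n + δ)·k.
Dividing both sides by k: k^(1−α) = s / (n + δ).
k^0.5 = 0.33 / (0.027 + 0.085) = 0.33 / 0.112 = 2.9464
k* = 2.9464^(1/0.5) ≈ 8.6813

k* ≈ 8.68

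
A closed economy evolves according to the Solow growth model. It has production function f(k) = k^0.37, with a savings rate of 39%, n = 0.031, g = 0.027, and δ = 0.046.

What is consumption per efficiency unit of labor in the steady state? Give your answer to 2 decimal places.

In steady state, investment equals break-even investment: s·k^α = (n + g + δ)·k.
Rearranging, k^(1−α) = s / (n + g + δ).
k^0.63 = 0.39 / (0.031 + 0.027 + 0.046) = 0.39 / 0.104 = 3.7500
k* = 3.7500^(1/0.63) ≈ 8.1501
y* = (k*)^α = 8.1501^0.37 ≈ 2.1734
c* = (1 − s)·y* = (1 − 0.39) × 2.1734 ≈ 1.3258

c* ≈ 1.33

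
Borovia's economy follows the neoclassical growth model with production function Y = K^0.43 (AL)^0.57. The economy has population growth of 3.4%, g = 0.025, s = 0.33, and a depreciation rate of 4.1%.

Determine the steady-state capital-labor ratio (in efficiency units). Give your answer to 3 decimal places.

In steady state, investment equals break-even investment: s·k^α = (n + g + δ)·k.
Rearranging, k^(1−α) = s / (n + g + δ).
k^0.57 = 0.33 / (0.034 + 0.025 + 0.041) = 0.33 / 0.100 = 3.3000
k* = 3.3000^(1/0.57) ≈ 8.1222

k* = 8.122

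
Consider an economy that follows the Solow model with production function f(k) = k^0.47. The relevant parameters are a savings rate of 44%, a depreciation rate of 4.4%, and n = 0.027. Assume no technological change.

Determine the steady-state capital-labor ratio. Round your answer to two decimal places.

In steady state, investment equals break-even investment: s·k^α = (n + δ)·k.
Rearranging, k^(1−α) = s / (n + δ).
k^0.53 = 0.44 / (0.027 + 0.044) = 0.44 / 0.071 = 6.1972
k* = 6.1972^(1/0.53) ≈ 31.2398

k* = 31.24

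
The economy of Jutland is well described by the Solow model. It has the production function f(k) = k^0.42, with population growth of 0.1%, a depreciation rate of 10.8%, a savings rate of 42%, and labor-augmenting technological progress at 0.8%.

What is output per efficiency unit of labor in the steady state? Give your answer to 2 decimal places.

In steady state, investment equals break-even investment: s·k^α = (n + g + δ)·k.
Rearranging, k^(1−α) = s / (n + g + δ).
k^0.58 = 0.42 / (0.001 + 0.008 + 0.108) = 0.42 / 0.117 = 3.5897
k* = 3.5897^(1/0.58) ≈ 9.0573
y* = (k*)^α = 9.0573^0.42 ≈ 2.5231

y* ≈ 2.52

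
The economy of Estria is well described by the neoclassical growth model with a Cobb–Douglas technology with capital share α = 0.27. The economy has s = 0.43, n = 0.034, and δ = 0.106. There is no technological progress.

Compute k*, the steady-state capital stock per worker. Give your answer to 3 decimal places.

k* ≈ 4.651

In steady state, investment equals break-even investment: s·k^α = (n + δ)·k.
Rearranging, k^(1−α) = s / (n + δ).
k^0.73 = 0.43 / (0.034 + 0.106) = 0.43 / 0.140 = 3.0714
k* = 3.0714^(1/0.73) ≈ 4.6514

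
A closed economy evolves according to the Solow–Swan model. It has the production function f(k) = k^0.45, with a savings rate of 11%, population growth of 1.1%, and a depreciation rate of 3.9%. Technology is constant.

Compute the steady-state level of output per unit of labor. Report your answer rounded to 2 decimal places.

y* = 1.91

Steady state requires s·f(k) = (n + δ)·k, i.e. s·k^α = (n + δ)·k.
Dividing both sides by k: k^(1−α) = s / (n + δ).
k^0.55 = 0.11 / (0.011 + 0.039) = 0.11 / 0.050 = 2.2000
k* = 2.2000^(1/0.55) ≈ 4.1936
y* = (k*)^α = 4.1936^0.45 ≈ 1.9062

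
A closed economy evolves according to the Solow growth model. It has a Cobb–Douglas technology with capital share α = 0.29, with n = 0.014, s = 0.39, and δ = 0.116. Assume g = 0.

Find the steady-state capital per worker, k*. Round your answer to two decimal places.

k* ≈ 4.70

In steady state, investment equals break-even investment: s·k^α = (n + δ)·k.
Dividing both sides by k: k^(1−α) = s / (n + δ).
k^0.71 = 0.39 / (0.014 + 0.116) = 0.39 / 0.130 = 3.0000
k* = 3.0000^(1/0.71) ≈ 4.6990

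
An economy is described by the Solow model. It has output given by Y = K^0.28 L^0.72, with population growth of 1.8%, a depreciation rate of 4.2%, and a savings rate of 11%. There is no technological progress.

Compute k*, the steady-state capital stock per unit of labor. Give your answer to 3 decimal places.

Steady state requires s·f(k) = (n + δ)·k, i.e. s·k^α = (n + δ)·k.
Dividing both sides by k: k^(1−α) = s / (n + δ).
k^0.72 = 0.11 / (0.018 + 0.042) = 0.11 / 0.060 = 1.8333
k* = 1.8333^(1/0.72) ≈ 2.3206

k* ≈ 2.321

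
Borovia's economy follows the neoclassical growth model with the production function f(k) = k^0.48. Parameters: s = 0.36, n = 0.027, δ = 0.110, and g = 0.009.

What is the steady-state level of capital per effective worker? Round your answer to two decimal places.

k* = 5.67

Steady state requires s·f(k) = (n + g + δ)·k, i.e. s·k^α = (n + g + δ)·k.
Rearranging, k^(1−α) = s / (n + g + δ).
k^0.52 = 0.36 / (0.027 + 0.009 + 0.110) = 0.36 / 0.146 = 2.4658
k* = 2.4658^(1/0.52) ≈ 5.6724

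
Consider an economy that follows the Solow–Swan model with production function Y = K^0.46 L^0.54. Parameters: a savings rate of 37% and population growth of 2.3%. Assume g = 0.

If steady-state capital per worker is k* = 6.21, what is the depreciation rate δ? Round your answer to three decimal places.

δ ≈ 0.115

In steady state, investment equals break-even investment: s·k^α = (n + δ)·k.
So s / (n + δ) = (k*)^(1−α) = 6.21^0.54 = 2.6808.
Therefore n + δ = s / 2.6808 = 0.37 / 2.6808 = 0.1380, so δ = 0.1380 − 0.023 = 0.1150.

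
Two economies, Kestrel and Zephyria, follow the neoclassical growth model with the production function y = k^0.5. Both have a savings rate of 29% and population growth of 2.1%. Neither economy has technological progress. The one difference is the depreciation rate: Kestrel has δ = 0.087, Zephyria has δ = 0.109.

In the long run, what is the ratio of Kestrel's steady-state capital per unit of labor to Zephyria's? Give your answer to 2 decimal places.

Steady-state k* = [s/(n + δ)]^(1/(1−α)), so the ratio is [ (s_K/(n + δ)_K) / (s_Z/(n + δ)_Z) ]^2.
s_K/(n + δ)_K = 0.29/0.108 = 2.6852; s_Z/(n + δ)_Z = 0.29/0.130 = 2.2308.
Ratio = (2.6852/2.2308)^2 = 1.2037^2 ≈ 1.4489

ratio ≈ 1.45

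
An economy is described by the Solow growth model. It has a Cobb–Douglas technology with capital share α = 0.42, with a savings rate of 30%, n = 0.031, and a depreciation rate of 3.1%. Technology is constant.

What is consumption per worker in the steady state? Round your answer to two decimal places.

At the steady state, Δk = 0, so s·k^α = (n + δ)·k.
Dividing both sides by k: k^(1−α) = s / (n + δ).
k^0.58 = 0.30 / (0.031 + 0.031) = 0.30 / 0.062 = 4.8387
k* = 4.8387^(1/0.58) ≈ 15.1554
y* = (k*)^α = 15.1554^0.42 ≈ 3.1321
c* = (1 − s)·y* = (1 − 0.30) × 3.1321 ≈ 2.1925

c* ≈ 2.19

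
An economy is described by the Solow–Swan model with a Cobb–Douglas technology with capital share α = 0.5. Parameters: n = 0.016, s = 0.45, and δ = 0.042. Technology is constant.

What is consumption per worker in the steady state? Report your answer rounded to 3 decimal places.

In steady state, investment equals break-even investment: s·k^α = (n + δ)·k.
Rearranging, k^(1−α) = s / (n + δ).
k^0.5 = 0.45 / (0.016 + 0.042) = 0.45 / 0.058 = 7.7586
k* = 7.7586^(1/0.5) ≈ 60.1959
y* = (k*)^α = 60.1959^0.5 ≈ 7.7586
c* = (1 − s)·y* = (1 − 0.45) × 7.7586 ≈ 4.2672

c* = 4.267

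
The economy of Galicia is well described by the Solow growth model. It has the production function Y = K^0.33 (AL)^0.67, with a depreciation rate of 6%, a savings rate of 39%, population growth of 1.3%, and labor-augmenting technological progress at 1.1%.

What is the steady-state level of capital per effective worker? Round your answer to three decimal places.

In steady state, investment equals break-even investment: s·k^α = (n + g + δ)·k.
Rearranging, k^(1−α) = s / (n + g + δ).
k^0.67 = 0.39 / (0.013 + 0.011 + 0.060) = 0.39 / 0.084 = 4.6429
k* = 4.6429^(1/0.67) ≈ 9.8903

k* ≈ 9.890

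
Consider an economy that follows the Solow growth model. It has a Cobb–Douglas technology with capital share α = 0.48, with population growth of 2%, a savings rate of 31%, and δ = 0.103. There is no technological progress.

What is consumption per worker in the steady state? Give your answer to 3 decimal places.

Steady state requires s·f(k) = (n + δ)·k, i.e. s·k^α = (n + δ)·k.
Rearranging, k^(1−α) = s / (n + δ).
k^0.52 = 0.31 / (0.020 + 0.103) = 0.31 / 0.123 = 2.5203
k* = 2.5203^(1/0.52) ≈ 5.9159
y* = (k*)^α = 5.9159^0.48 ≈ 2.3473
c* = (1 − s)·y* = (1 − 0.31) × 2.3473 ≈ 1.6196

c* = 1.620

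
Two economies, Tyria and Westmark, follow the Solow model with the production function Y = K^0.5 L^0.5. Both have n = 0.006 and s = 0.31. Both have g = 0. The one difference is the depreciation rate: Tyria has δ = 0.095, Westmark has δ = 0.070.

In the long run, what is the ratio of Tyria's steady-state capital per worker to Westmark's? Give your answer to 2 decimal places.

ratio ≈ 0.57

Steady-state k* = [s/(n + δ)]^(1/(1−α)), so the ratio is [ (s_T/(n + δ)_T) / (s_W/(n + δ)_W) ]^2.
s_T/(n + δ)_T = 0.31/0.101 = 3.0693; s_W/(n + δ)_W = 0.31/0.076 = 4.0789.
Ratio = (3.0693/4.0789)^2 = 0.7525^2 ≈ 0.5663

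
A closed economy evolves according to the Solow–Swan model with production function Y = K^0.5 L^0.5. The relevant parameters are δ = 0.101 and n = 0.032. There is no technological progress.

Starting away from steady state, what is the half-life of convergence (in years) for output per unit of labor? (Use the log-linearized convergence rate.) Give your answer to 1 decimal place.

about 10.4 years

Near the steady state the convergence rate is λ = (1 − α)(n + δ).
λ = (1 − 0.5) × 0.133 = 0.5 × 0.133 = 0.0665
Half-life = ln 2 / λ = 0.6931 / 0.0665 ≈ 10.42 years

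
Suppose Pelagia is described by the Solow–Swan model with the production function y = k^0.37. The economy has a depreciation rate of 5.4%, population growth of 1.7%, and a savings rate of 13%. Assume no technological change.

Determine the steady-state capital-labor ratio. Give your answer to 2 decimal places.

At the steady state, Δk = 0, so s·k^α = (n + δ)·k.
Rearranging, k^(1−α) = s / (n + δ).
k^0.63 = 0.13 / (0.017 + 0.054) = 0.13 / 0.071 = 1.8310
k* = 1.8310^(1/0.63) ≈ 2.6120

k* ≈ 2.61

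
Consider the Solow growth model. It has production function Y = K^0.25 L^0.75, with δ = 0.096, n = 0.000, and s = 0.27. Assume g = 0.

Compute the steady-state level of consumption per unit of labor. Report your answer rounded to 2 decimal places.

At the steady state, Δk = 0, so s·k^α = (n + δ)·k.
Rearranging, k^(1−α) = s / (n + δ).
k^0.75 = 0.27 / (0.000 + 0.096) = 0.27 / 0.096 = 2.8125
k* = 2.8125^(1/0.75) ≈ 3.9700
y* = (k*)^α = 3.9700^0.25 ≈ 1.4116
c* = (1 − s)·y* = (1 − 0.27) × 1.4116 ≈ 1.0305

c* = 1.03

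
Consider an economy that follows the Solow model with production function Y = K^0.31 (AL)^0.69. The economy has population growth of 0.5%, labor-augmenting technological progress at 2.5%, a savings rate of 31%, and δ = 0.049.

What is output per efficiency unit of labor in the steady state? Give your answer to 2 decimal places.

Steady state requires s·f(k) = (n + g + δ)·k, i.e. s·k^α = (n + g + δ)·k.
Dividing both sides by k: k^(1−α) = s / (n + g + δ).
k^0.69 = 0.31 / (0.005 + 0.025 + 0.049) = 0.31 / 0.079 = 3.9241
k* = 3.9241^(1/0.69) ≈ 7.2526
y* = (k*)^α = 7.2526^0.31 ≈ 1.8482

y* ≈ 1.85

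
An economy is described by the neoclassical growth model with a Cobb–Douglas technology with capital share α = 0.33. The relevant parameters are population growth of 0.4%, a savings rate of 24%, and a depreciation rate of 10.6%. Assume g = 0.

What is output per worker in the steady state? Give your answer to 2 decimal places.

In steady state, investment equals break-even investment: s·k^α = (n + δ)·k.
Dividing both sides by k: k^(1−α) = s / (n + δ).
k^0.67 = 0.24 / (0.004 + 0.106) = 0.24 / 0.110 = 2.1818
k* = 2.1818^(1/0.67) ≈ 3.2040
y* = (k*)^α = 3.2040^0.33 ≈ 1.4685

y* = 1.47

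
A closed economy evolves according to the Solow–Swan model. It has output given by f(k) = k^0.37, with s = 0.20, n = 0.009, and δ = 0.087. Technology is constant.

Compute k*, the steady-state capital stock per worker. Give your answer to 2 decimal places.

At the steady state, Δk = 0, so s·k^α = (n + δ)·k.
Dividing both sides by k: k^(1−α) = s / (n + δ).
k^0.63 = 0.20 / (0.009 + 0.087) = 0.20 / 0.096 = 2.0833
k* = 2.0833^(1/0.63) ≈ 3.2059

k* = 3.21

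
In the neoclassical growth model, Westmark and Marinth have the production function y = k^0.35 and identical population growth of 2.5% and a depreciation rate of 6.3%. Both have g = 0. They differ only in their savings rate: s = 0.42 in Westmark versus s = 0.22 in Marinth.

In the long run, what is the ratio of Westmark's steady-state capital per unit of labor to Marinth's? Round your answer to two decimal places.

k*_W / k*_M ≈ 2.70

Steady-state k* = [s/(n + δ)]^(1/(1−α)), so the ratio is [ (s_W/(n + δ)_W) / (s_M/(n + δ)_M) ]^1.5385.
s_W/(n + δ)_W = 0.42/0.088 = 4.7727; s_M/(n + δ)_M = 0.22/0.088 = 2.5000.
Ratio = (4.7727/2.5000)^1.5385 = 1.9091^1.5385 ≈ 2.7043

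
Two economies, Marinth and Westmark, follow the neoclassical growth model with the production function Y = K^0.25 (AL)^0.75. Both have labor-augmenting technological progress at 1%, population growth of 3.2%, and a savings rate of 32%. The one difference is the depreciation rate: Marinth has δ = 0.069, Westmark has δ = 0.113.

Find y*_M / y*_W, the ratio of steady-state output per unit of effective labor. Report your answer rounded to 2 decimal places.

Steady-state y* = [s/(n + g + δ)]^(α/(1−α)), so the ratio is [ (s_M/(n + g + δ)_M) / (s_W/(n + g + δ)_W) ]^0.3333.
s_M/(n + g + δ)_M = 0.32/0.111 = 2.8829; s_W/(n + g + δ)_W = 0.32/0.155 = 2.0645.
Ratio = (2.8829/2.0645)^0.3333 = 1.3964^0.3333 ≈ 1.1177

ratio ≈ 1.12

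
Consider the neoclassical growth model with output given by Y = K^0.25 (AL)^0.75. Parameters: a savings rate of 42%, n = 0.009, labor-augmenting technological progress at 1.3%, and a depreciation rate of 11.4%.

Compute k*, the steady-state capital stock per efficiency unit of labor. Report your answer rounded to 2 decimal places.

k* ≈ 4.50

In steady state, investment equals break-even investment: s·k^α = (n + g + δ)·k.
Rearranging, k^(1−α) = s / (n + g + δ).
k^0.75 = 0.42 / (0.009 + 0.013 + 0.114) = 0.42 / 0.136 = 3.0882
k* = 3.0882^(1/0.75) ≈ 4.4972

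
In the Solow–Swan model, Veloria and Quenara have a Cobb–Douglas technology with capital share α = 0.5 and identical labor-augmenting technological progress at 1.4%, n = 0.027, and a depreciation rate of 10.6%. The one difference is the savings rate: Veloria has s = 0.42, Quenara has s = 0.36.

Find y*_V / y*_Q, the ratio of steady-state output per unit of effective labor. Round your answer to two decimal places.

Steady-state y* = [s/(n + g + δ)]^(α/(1−α)), so the ratio is [ (s_V/(n + g + δ)_V) / (s_Q/(n + g + δ)_Q) ]^1.
s_V/(n + g + δ)_V = 0.42/0.147 = 2.8571; s_Q/(n + g + δ)_Q = 0.36/0.147 = 2.4490.
Ratio = (2.8571/2.4490)^1 = 1.1666^1 ≈ 1.1666

y*_V / y*_Q ≈ 1.17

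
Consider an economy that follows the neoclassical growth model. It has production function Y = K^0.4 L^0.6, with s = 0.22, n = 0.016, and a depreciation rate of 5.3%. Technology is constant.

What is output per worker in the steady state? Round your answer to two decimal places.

In steady state, investment equals break-even investment: s·k^α = (n + δ)·k.
Dividing both sides by k: k^(1−α) = s / (n + δ).
k^0.6 = 0.22 / (0.016 + 0.053) = 0.22 / 0.069 = 3.1884
k* = 3.1884^(1/0.6) ≈ 6.9070
y* = (k*)^α = 6.9070^0.4 ≈ 2.1663

y* ≈ 2.17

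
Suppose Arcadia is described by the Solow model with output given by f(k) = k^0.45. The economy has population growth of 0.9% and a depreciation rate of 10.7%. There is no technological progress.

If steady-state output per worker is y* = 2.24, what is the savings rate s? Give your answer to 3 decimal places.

Steady state requires s·f(k) = (n + δ)·k, i.e. s·k^α = (n + δ)·k.
Since y* = [s/(n + δ)]^(α/(1−α)), we have s/(n + δ) = (y*)^((1−α)/α) = 2.24^1.2222 = 2.6796.
Therefore s = 2.6796 × (n + δ) = 2.6796 × 0.116 = 0.3108.

s ≈ 0.311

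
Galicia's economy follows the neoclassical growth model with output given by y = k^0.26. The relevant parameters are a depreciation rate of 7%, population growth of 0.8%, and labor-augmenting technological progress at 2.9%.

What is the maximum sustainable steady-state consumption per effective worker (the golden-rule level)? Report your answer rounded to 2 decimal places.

At the golden rule, f'(k) = n + g + δ, so α·k^(α−1) = n + g + δ and k_gold = (α/(n + g + δ))^(1/(1−α)).
k_gold = (0.26/0.107)^(1/0.74) = 2.4299^1.3514 ≈ 3.3196
c_gold = f(k_gold) − (n + g + δ)·k_gold = 1.3661 − 0.107×3.3196 ≈ 1.0109

c_gold ≈ 1.01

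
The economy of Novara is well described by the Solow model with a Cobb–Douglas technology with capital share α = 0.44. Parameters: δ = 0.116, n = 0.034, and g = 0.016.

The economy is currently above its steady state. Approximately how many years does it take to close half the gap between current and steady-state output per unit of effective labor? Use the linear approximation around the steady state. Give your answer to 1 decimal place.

Near the steady state the convergence rate is λ = (1 − α)(n + g + δ).
λ = (1 − 0.44) × 0.166 = 0.56 × 0.166 = 0.09296
Half-life = ln 2 / λ = 0.6931 / 0.09296 ≈ 7.46 years

about 7.5 years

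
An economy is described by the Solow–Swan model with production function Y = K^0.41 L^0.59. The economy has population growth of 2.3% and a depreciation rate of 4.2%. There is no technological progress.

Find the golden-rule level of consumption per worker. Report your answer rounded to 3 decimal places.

At the golden rule, f'(k) = n + δ, so α·k^(α−1) = n + δ and k_gold = (α/(n + δ))^(1/(1−α)).
k_gold = (0.41/0.065)^(1/0.59) = 6.3077^1.6949 ≈ 22.6830
c_gold = f(k_gold) − (n + δ)·k_gold = 3.5961 − 0.065×22.6830 ≈ 2.1217

c_gold ≈ 2.122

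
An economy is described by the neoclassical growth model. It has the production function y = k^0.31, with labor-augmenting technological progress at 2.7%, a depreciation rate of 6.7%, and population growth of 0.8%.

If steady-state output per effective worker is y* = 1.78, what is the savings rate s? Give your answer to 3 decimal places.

At the steady state, Δk = 0, so s·k^α = (n + g + δ)·k.
Since y* = [s/(n + g + δ)]^(α/(1−α)), we have s/(n + g + δ) = (y*)^((1−α)/α) = 1.78^2.2258 = 3.6090.
Therefore s = 3.6090 × (n + g + δ) = 3.6090 × 0.102 = 0.3681.

s ≈ 0.368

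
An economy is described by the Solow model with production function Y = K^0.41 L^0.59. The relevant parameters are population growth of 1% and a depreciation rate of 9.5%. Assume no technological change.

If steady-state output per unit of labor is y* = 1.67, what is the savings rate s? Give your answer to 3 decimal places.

s ≈ 0.220

Steady state requires s·f(k) = (n + δ)·k, i.e. s·k^α = (n + δ)·k.
Since y* = [s/(n + δ)]^(α/(1−α)), we have s/(n + δ) = (y*)^((1−α)/α) = 1.67^1.439 = 2.0916.
Therefore s = 2.0916 × (n + δ) = 2.0916 × 0.105 = 0.2196.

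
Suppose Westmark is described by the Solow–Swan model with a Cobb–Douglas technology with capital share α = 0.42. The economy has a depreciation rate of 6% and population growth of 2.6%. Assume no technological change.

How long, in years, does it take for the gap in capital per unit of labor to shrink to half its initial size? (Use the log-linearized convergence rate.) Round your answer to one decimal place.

t_½ ≈ 13.9 years

Near the steady state the convergence rate is λ = (1 − α)(n + δ).
λ = (1 − 0.42) × 0.086 = 0.58 × 0.086 = 0.04988
Half-life = ln 2 / λ = 0.6931 / 0.04988 ≈ 13.90 years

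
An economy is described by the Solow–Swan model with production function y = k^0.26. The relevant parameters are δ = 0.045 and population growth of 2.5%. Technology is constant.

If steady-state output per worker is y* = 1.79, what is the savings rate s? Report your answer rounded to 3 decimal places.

s ≈ 0.367

At the steady state, Δk = 0, so s·k^α = (n + δ)·k.
Since y* = [s/(n + δ)]^(α/(1−α)), we have s/(n + δ) = (y*)^((1−α)/α) = 1.79^2.8462 = 5.2441.
Therefore s = 5.2441 × (n + δ) = 5.2441 × 0.070 = 0.3671.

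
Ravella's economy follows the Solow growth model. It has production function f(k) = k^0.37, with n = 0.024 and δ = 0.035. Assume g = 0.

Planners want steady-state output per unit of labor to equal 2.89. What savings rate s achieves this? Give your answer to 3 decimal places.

s ≈ 0.359

Steady state requires s·f(k) = (n + δ)·k, i.e. s·k^α = (n + δ)·k.
Since y* = [s/(n + δ)]^(α/(1−α)), we have s/(n + δ) = (y*)^((1−α)/α) = 2.89^1.7027 = 6.0922.
Therefore s = 6.0922 × (n + δ) = 6.0922 × 0.059 = 0.3594.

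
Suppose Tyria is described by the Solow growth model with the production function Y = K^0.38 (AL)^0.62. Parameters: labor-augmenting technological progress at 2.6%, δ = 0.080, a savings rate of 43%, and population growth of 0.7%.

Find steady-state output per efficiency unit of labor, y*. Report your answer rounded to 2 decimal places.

At the steady state, Δk = 0, so s·k^α = (n + g + δ)·k.
Dividing both sides by k: k^(1−α) = s / (n + g + δ).
k^0.62 = 0.43 / (0.007 + 0.026 + 0.080) = 0.43 / 0.113 = 3.8053
k* = 3.8053^(1/0.62) ≈ 8.6320
y* = (k*)^α = 8.6320^0.38 ≈ 2.2684

y* ≈ 2.27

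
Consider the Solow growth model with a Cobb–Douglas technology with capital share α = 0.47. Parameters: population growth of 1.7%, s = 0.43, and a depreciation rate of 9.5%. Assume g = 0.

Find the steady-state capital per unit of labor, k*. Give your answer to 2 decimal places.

k* ≈ 12.66

At the steady state, Δk = 0, so s·k^α = (n + δ)·k.
Dividing both sides by k: k^(1−α) = s / (n + δ).
k^0.53 = 0.43 / (0.017 + 0.095) = 0.43 / 0.112 = 3.8393
k* = 3.8393^(1/0.53) ≈ 12.6579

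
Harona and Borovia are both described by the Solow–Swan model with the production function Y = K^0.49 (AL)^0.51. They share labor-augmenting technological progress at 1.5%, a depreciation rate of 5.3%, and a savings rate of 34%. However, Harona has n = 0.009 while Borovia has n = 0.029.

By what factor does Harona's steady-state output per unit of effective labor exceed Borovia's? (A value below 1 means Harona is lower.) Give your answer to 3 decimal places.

ratio ≈ 1.248

Steady-state y* = [s/(n + g + δ)]^(α/(1−α)), so the ratio is [ (s_H/(n + g + δ)_H) / (s_B/(n + g + δ)_B) ]^0.9608.
s_H/(n + g + δ)_H = 0.34/0.077 = 4.4156; s_B/(n + g + δ)_B = 0.34/0.097 = 3.5052.
Ratio = (4.4156/3.5052)^0.9608 = 1.2597^0.9608 ≈ 1.2484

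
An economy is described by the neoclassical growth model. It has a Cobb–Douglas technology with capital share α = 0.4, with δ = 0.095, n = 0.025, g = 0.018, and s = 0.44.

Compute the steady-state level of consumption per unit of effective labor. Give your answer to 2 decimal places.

c* = 1.21

In steady state, investment equals break-even investment: s·k^α = (n + g + δ)·k.
Rearranging, k^(1−α) = s / (n + g + δ).
k^0.6 = 0.44 / (0.025 + 0.018 + 0.095) = 0.44 / 0.138 = 3.1884
k* = 3.1884^(1/0.6) ≈ 6.9070
y* = (k*)^α = 6.9070^0.4 ≈ 2.1663
c* = (1 − s)·y* = (1 − 0.44) × 2.1663 ≈ 1.2131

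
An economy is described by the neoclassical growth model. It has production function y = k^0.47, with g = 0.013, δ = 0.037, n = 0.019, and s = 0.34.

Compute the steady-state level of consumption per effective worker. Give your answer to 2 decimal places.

c* ≈ 2.71

In steady state, investment equals break-even investment: s·k^α = (n + g + δ)·k.
Rearranging, k^(1−α) = s / (n + g + δ).
k^0.53 = 0.34 / (0.019 + 0.013 + 0.037) = 0.34 / 0.069 = 4.9275
k* = 4.9275^(1/0.53) ≈ 20.2695
y* = (k*)^α = 20.2695^0.47 ≈ 4.1135
c* = (1 − s)·y* = (1 − 0.34) × 4.1135 ≈ 2.7149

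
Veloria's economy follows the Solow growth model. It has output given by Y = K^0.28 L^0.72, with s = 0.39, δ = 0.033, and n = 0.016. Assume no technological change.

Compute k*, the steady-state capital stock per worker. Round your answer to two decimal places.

k* = 17.83

In steady state, investment equals break-even investment: s·k^α = (n + δ)·k.
Rearranging, k^(1−α) = s / (n + δ).
k^0.72 = 0.39 / (0.016 + 0.033) = 0.39 / 0.049 = 7.9592
k* = 7.9592^(1/0.72) ≈ 17.8323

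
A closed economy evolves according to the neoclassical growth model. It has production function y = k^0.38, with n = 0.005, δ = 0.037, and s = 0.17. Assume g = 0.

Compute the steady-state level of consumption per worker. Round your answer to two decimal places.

Steady state requires s·f(k) = (n + δ)·k, i.e. s·k^α = (n + δ)·k.
Dividing both sides by k: k^(1−α) = s / (n + δ).
k^0.62 = 0.17 / (0.005 + 0.037) = 0.17 / 0.042 = 4.0476
k* = 4.0476^(1/0.62) ≈ 9.5357
y* = (k*)^α = 9.5357^0.38 ≈ 2.3559
c* = (1 − s)·y* = (1 − 0.17) × 2.3559 ≈ 1.9554

c* ≈ 1.96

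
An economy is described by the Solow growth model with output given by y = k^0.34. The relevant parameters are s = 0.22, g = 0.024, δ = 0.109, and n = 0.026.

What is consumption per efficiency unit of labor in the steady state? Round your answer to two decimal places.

c* ≈ 0.92

Steady state requires s·f(k) = (n + g + δ)·k, i.e. s·k^α = (n + g + δ)·k.
Rearranging, k^(1−α) = s / (n + g + δ).
k^0.66 = 0.22 / (0.026 + 0.024 + 0.109) = 0.22 / 0.159 = 1.3836
k* = 1.3836^(1/0.66) ≈ 1.6355
y* = (k*)^α = 1.6355^0.34 ≈ 1.1821
c* = (1 − s)·y* = (1 − 0.22) × 1.1821 ≈ 0.9220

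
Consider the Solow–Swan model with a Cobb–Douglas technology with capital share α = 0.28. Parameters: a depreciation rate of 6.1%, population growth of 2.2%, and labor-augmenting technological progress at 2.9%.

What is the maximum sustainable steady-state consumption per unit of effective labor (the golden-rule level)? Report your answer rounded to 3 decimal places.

At the golden rule, f'(k) = n + g + δ, so α·k^(α−1) = n + g + δ and k_gold = (α/(n + g + δ))^(1/(1−α)).
k_gold = (0.28/0.112)^(1/0.72) = 2.5000^1.3889 ≈ 3.5703
c_gold = f(k_gold) − (n + g + δ)·k_gold = 1.4281 − 0.112×3.5703 ≈ 1.0282

c_gold ≈ 1.028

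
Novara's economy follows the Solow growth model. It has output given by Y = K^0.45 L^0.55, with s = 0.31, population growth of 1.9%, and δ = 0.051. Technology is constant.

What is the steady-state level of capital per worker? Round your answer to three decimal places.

In steady state, investment equals break-even investment: s·k^α = (n + δ)·k.
Rearranging, k^(1−α) = s / (n + δ).
k^0.55 = 0.31 / (0.019 + 0.051) = 0.31 / 0.070 = 4.4286
k* = 4.4286^(1/0.55) ≈ 14.9634

k* = 14.963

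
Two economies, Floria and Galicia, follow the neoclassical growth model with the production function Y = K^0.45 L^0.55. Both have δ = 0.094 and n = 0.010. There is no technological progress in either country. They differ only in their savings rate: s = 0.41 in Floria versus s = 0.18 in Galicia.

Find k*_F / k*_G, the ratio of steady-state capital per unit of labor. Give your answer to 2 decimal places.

k*_F / k*_G ≈ 4.47

Steady-state k* = [s/(n + δ)]^(1/(1−α)), so the ratio is [ (s_F/(n + δ)_F) / (s_G/(n + δ)_G) ]^1.8182.
s_F/(n + δ)_F = 0.41/0.104 = 3.9423; s_G/(n + δ)_G = 0.18/0.104 = 1.7308.
Ratio = (3.9423/1.7308)^1.8182 = 2.2777^1.8182 ≈ 4.4668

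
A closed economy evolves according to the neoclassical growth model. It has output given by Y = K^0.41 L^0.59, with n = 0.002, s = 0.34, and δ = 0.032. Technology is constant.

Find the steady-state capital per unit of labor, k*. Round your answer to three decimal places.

In steady state, investment equals break-even investment: s·k^α = (n + δ)·k.
Rearranging, k^(1−α) = s / (n + δ).
k^0.59 = 0.34 / (0.002 + 0.032) = 0.34 / 0.034 = 10.0000
k* = 10.0000^(1/0.59) ≈ 49.5354

k* = 49.535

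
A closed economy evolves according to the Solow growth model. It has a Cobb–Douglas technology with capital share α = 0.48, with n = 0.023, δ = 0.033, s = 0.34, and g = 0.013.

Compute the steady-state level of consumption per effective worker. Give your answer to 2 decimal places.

Steady state requires s·f(k) = (n + g + δ)·k, i.e. s·k^α = (n + g + δ)·k.
Rearranging, k^(1−α) = s / (n + g + δ).
k^0.52 = 0.34 / (0.023 + 0.013 + 0.033) = 0.34 / 0.069 = 4.9275
k* = 4.9275^(1/0.52) ≈ 21.4770
y* = (k*)^α = 21.4770^0.48 ≈ 4.3586
c* = (1 − s)·y* = (1 − 0.34) × 4.3586 ≈ 2.8767

c* = 2.88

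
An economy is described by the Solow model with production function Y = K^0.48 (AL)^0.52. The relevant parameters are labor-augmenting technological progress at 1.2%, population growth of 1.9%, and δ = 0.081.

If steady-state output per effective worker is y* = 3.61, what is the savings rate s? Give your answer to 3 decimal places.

In steady state, investment equals break-even investment: s·k^α = (n + g + δ)·k.
Since y* = [s/(n + g + δ)]^(α/(1−α)), we have s/(n + g + δ) = (y*)^((1−α)/α) = 3.61^1.0833 = 4.0174.
Therefore s = 4.0174 × (n + g + δ) = 4.0174 × 0.112 = 0.4499.

s ≈ 0.450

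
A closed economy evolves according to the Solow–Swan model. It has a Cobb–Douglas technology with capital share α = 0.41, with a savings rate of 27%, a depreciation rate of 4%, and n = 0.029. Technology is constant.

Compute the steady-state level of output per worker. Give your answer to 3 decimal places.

In steady state, investment equals break-even investment: s·k^α = (n + δ)·k.
Rearranging, k^(1−α) = s / (n + δ).
k^0.59 = 0.27 / (0.029 + 0.040) = 0.27 / 0.069 = 3.9130
k* = 3.9130^(1/0.59) ≈ 10.0984
y* = (k*)^α = 10.0984^0.41 ≈ 2.5807

y* ≈ 2.581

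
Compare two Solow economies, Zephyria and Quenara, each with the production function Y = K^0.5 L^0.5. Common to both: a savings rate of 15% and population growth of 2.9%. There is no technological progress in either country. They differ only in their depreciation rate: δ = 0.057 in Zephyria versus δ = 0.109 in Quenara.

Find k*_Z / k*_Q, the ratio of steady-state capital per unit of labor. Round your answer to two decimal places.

k*_Z / k*_Q ≈ 2.57

Steady-state k* = [s/(n + δ)]^(1/(1−α)), so the ratio is [ (s_Z/(n + δ)_Z) / (s_Q/(n + δ)_Q) ]^2.
s_Z/(n + δ)_Z = 0.15/0.086 = 1.7442; s_Q/(n + δ)_Q = 0.15/0.138 = 1.0870.
Ratio = (1.7442/1.0870)^2 = 1.6046^2 ≈ 2.5747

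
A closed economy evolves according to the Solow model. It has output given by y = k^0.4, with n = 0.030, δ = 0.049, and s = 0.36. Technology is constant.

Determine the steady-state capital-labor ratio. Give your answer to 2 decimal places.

At the steady state, Δk = 0, so s·k^α = (n + δ)·k.
Rearranging, k^(1−α) = s / (n + δ).
k^0.6 = 0.36 / (0.030 + 0.049) = 0.36 / 0.079 = 4.5570
k* = 4.5570^(1/0.6) ≈ 12.5256

k* = 12.53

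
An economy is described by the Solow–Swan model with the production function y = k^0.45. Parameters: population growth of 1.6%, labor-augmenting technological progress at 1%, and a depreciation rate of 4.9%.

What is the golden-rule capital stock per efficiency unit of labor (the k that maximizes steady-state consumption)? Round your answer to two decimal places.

The golden rule sets f'(k) = n + g + δ, i.e. α·k^(α−1) = n + g + δ.
So k^(1−α) = α / (n + g + δ) = 0.45 / 0.075 = 6.0000.
k_gold = 6.0000^(1/0.55) ≈ 25.9908

k_gold ≈ 25.99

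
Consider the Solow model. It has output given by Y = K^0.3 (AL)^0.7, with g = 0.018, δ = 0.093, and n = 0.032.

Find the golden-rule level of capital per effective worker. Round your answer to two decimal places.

k_gold ≈ 2.88

The golden rule sets f'(k) = n + g + δ, i.e. α·k^(α−1) = n + g + δ.
So k^(1−α) = α / (n + g + δ) = 0.3 / 0.143 = 2.0979.
k_gold = 2.0979^(1/0.7) ≈ 2.8820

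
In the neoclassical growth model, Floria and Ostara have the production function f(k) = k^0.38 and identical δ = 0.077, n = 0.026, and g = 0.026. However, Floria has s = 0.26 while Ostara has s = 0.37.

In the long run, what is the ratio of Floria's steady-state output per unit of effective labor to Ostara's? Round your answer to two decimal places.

Steady-state y* = [s/(n + g + δ)]^(α/(1−α)), so the ratio is [ (s_F/(n + g + δ)_F) / (s_O/(n + g + δ)_O) ]^0.6129.
s_F/(n + g + δ)_F = 0.26/0.129 = 2.0155; s_O/(n + g + δ)_O = 0.37/0.129 = 2.8682.
Ratio = (2.0155/2.8682)^0.6129 = 0.7027^0.6129 ≈ 0.8055

ratio ≈ 0.81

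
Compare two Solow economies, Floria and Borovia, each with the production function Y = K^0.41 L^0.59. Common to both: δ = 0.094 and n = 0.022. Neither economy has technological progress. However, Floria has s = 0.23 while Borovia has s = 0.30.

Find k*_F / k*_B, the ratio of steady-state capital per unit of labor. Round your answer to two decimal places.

Steady-state k* = [s/(n + δ)]^(1/(1−α)), so the ratio is [ (s_F/(n + δ)_F) / (s_B/(n + δ)_B) ]^1.6949.
s_F/(n + δ)_F = 0.23/0.116 = 1.9828; s_B/(n + δ)_B = 0.30/0.116 = 2.5862.
Ratio = (1.9828/2.5862)^1.6949 = 0.7667^1.6949 ≈ 0.6375

k*_F / k*_B ≈ 0.64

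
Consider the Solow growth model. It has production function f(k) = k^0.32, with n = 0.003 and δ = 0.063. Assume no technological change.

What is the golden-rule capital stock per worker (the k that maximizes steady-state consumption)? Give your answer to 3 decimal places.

The golden rule sets f'(k) = n + δ, i.e. α·k^(α−1) = n + δ.
So k^(1−α) = α / (n + δ) = 0.32 / 0.066 = 4.8485.
k_gold = 4.8485^(1/0.68) ≈ 10.1917

k_gold ≈ 10.192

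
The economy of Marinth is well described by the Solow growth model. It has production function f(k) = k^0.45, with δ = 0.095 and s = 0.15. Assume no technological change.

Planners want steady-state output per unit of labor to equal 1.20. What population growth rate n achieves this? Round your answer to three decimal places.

Steady state requires s·f(k) = (n + δ)·k, i.e. s·k^α = (n + δ)·k.
Since y* = [s/(n + δ)]^(α/(1−α)), we have s/(n + δ) = (y*)^((1−α)/α) = 1.20^1.2222 = 1.2496.
Therefore n + δ = s / 1.2496 = 0.15 / 1.2496 = 0.1200, so n = 0.1200 − 0.095 = 0.0250.

n ≈ 0.025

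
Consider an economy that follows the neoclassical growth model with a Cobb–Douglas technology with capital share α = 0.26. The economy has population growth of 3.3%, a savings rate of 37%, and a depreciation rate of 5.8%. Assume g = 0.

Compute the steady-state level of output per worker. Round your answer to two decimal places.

y* ≈ 1.64

Steady state requires s·f(k) = (n + δ)·k, i.e. s·k^α = (n + δ)·k.
Dividing both sides by k: k^(1−α) = s / (n + δ).
k^0.74 = 0.37 / (0.033 + 0.058) = 0.37 / 0.091 = 4.0659
k* = 4.0659^(1/0.74) ≈ 6.6556
y* = (k*)^α = 6.6556^0.26 ≈ 1.6369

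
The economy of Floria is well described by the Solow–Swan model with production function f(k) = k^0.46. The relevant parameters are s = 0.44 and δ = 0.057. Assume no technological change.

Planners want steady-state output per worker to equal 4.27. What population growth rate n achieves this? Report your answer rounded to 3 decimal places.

n ≈ 0.023

Steady state requires s·f(k) = (n + δ)·k, i.e. s·k^α = (n + δ)·k.
Since y* = [s/(n + δ)]^(α/(1−α)), we have s/(n + δ) = (y*)^((1−α)/α) = 4.27^1.1739 = 5.4962.
Therefore n + δ = s / 5.4962 = 0.44 / 5.4962 = 0.0801, so n = 0.0801 − 0.057 = 0.0231.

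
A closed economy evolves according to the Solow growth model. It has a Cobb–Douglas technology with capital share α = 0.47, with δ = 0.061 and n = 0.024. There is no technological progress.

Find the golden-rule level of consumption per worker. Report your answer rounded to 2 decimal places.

c_gold ≈ 2.41

At the golden rule, f'(k) = n + δ, so α·k^(α−1) = n + δ and k_gold = (α/(n + δ))^(1/(1−α)).
k_gold = (0.47/0.085)^(1/0.53) = 5.5294^1.8868 ≈ 25.1933
c_gold = f(k_gold) − (n + δ)·k_gold = 4.5562 − 0.085×25.1933 ≈ 2.4148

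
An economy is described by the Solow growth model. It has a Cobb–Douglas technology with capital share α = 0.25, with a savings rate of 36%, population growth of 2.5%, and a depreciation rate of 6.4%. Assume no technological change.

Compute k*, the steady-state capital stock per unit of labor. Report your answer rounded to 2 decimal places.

Steady state requires s·f(k) = (n + δ)·k, i.e. s·k^α = (n + δ)·k.
Rearranging, k^(1−α) = s / (n + δ).
k^0.75 = 0.36 / (0.025 + 0.064) = 0.36 / 0.089 = 4.0449
k* = 4.0449^(1/0.75) ≈ 6.4448

k* ≈ 6.44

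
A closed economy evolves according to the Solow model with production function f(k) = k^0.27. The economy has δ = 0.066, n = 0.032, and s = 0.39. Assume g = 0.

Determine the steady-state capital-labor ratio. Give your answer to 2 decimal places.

k* = 6.63

Steady state requires s·f(k) = (n + δ)·k, i.e. s·k^α = (n + δ)·k.
Dividing both sides by k: k^(1−α) = s / (n + δ).
k^0.73 = 0.39 / (0.032 + 0.066) = 0.39 / 0.098 = 3.9796
k* = 3.9796^(1/0.73) ≈ 6.6328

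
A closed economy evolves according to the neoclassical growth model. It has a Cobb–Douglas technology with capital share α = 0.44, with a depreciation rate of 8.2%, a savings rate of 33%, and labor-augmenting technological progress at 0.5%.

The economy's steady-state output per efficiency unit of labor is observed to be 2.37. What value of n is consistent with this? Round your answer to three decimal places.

Steady state requires s·f(k) = (n + g + δ)·k, i.e. s·k^α = (n + g + δ)·k.
Since y* = [s/(n + g + δ)]^(α/(1−α)), we have s/(n + g + δ) = (y*)^((1−α)/α) = 2.37^1.2727 = 2.9988.
Therefore n + g + δ = s / 2.9988 = 0.33 / 2.9988 = 0.1100, so n = 0.1100 − 0.087 = 0.0230.

n ≈ 0.023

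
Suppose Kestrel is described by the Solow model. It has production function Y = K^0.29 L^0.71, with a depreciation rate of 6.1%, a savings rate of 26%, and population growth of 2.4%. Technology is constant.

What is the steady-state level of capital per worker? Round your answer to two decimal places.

k* = 4.83

In steady state, investment equals break-even investment: s·k^α = (n + δ)·k.
Rearranging, k^(1−α) = s / (n + δ).
k^0.71 = 0.26 / (0.024 + 0.061) = 0.26 / 0.085 = 3.0588
k* = 3.0588^(1/0.71) ≈ 4.8292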